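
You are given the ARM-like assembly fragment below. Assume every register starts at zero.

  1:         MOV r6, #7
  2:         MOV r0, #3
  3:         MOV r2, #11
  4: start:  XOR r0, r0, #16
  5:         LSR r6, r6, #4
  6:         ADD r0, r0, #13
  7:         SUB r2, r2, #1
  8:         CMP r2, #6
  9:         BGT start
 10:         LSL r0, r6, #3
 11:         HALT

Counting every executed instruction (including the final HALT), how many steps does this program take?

after MOV r6, #7: r6=7
after MOV r0, #3: r0=3
after MOV r2, #11: r2=11
after XOR r0, r0, #16: r0=3^16=19
after LSR r6, r6, #4: r6=7>>4=0
after ADD r0, r0, #13: r0=19+13=32
after SUB r2, r2, #1: r2=11-1=10
CMP r2, #6  (cmp 10,6)
BGT start: taken
after XOR r0, r0, #16: r0=32^16=48
after LSR r6, r6, #4: r6=0>>4=0
after ADD r0, r0, #13: r0=48+13=61
after SUB r2, r2, #1: r2=10-1=9
CMP r2, #6  (cmp 9,6)
BGT start: taken
after XOR r0, r0, #16: r0=61^16=45
after LSR r6, r6, #4: r6=0>>4=0
after ADD r0, r0, #13: r0=45+13=58
after SUB r2, r2, #1: r2=9-1=8
CMP r2, #6  (cmp 8,6)
BGT start: taken
after XOR r0, r0, #16: r0=58^16=42
after LSR r6, r6, #4: r6=0>>4=0
after ADD r0, r0, #13: r0=42+13=55
after SUB r2, r2, #1: r2=8-1=7
CMP r2, #6  (cmp 7,6)
BGT start: taken
after XOR r0, r0, #16: r0=55^16=39
after LSR r6, r6, #4: r6=0>>4=0
after ADD r0, r0, #13: r0=39+13=52
after SUB r2, r2, #1: r2=7-1=6
CMP r2, #6  (cmp 6,6)
BGT start: not taken
after LSL r0, r6, #3: r0=0<<3=0
halt.
Total executed instructions: 35.

35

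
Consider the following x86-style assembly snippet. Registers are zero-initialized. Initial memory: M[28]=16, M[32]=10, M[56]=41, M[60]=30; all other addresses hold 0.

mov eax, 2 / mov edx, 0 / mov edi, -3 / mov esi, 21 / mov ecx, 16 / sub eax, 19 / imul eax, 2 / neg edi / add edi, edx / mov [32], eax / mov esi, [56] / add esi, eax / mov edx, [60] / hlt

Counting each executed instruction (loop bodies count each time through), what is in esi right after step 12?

7

mov eax, 2 → eax=2
mov edx, 0 → edx=0
mov edi, -3 → edi=-3
mov esi, 21 → esi=21
mov ecx, 16 → ecx=16
sub eax, 19 → eax=2-19=-17
imul eax, 2 → eax=(-17)*2=-34
neg edi → edi=-(-3)=3
add edi, edx → edi=3+0=3
mov [32], eax → M[32]=-34
mov esi, [56] → esi=M[56]=41
add esi, eax → esi=41+(-34)=7
After step 12: esi = 7.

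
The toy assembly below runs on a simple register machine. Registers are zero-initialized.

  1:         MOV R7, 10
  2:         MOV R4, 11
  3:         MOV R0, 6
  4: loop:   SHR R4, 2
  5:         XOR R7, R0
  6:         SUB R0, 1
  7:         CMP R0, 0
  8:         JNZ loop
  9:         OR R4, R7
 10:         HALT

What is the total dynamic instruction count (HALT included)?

after MOV R7, 10: R7=10
after MOV R4, 11: R4=11
after MOV R0, 6: R0=6
after SHR R4, 2: R4=11>>2=2
after XOR R7, R0: R7=10^6=12
after SUB R0, 1: R0=6-1=5
CMP R0, 0  (cmp 5,0)
JNZ loop: taken
after SHR R4, 2: R4=2>>2=0
after XOR R7, R0: R7=12^5=9
after SUB R0, 1: R0=5-1=4
CMP R0, 0  (cmp 4,0)
JNZ loop: taken
after SHR R4, 2: R4=0>>2=0
after XOR R7, R0: R7=9^4=13
after SUB R0, 1: R0=4-1=3
CMP R0, 0  (cmp 3,0)
JNZ loop: taken
after SHR R4, 2: R4=0>>2=0
after XOR R7, R0: R7=13^3=14
after SUB R0, 1: R0=3-1=2
CMP R0, 0  (cmp 2,0)
JNZ loop: taken
after SHR R4, 2: R4=0>>2=0
after XOR R7, R0: R7=14^2=12
after SUB R0, 1: R0=2-1=1
CMP R0, 0  (cmp 1,0)
JNZ loop: taken
after SHR R4, 2: R4=0>>2=0
after XOR R7, R0: R7=12^1=13
after SUB R0, 1: R0=1-1=0
CMP R0, 0  (cmp 0,0)
JNZ loop: not taken
after OR R4, R7: R4=0|13=13
halt.
Total executed instructions: 35.

35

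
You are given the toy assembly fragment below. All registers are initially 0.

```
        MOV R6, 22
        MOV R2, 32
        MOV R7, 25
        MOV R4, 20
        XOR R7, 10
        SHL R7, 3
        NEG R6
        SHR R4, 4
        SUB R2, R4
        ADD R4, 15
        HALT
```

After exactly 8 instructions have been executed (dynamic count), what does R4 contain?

MOV R6, 22 → R6=22
MOV R2, 32 → R2=32
MOV R7, 25 → R7=25
MOV R4, 20 → R4=20
XOR R7, 10 → R7=25^10=19
SHL R7, 3 → R7=19<<3=152
NEG R6 → R6=-(22)=-22
SHR R4, 4 → R4=20>>4=1
After step 8: R4 = 1.

1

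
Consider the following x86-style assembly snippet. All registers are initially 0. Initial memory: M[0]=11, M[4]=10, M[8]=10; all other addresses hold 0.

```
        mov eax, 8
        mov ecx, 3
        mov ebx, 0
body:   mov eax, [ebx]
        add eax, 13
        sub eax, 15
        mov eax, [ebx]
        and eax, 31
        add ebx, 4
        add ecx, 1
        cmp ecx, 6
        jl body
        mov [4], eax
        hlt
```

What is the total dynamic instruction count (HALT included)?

after mov eax, 8: eax=8
after mov ecx, 3: ecx=3
after mov ebx, 0: ebx=0
after mov eax, [ebx]: eax=M[0]=11
after add eax, 13: eax=11+13=24
after sub eax, 15: eax=24-15=9
after mov eax, [ebx]: eax=M[0]=11
after and eax, 31: eax=11&31=11
after add ebx, 4: ebx=0+4=4
after add ecx, 1: ecx=3+1=4
cmp ecx, 6  (cmp 4,6)
jl body: taken
after mov eax, [ebx]: eax=M[4]=10
after add eax, 13: eax=10+13=23
after sub eax, 15: eax=23-15=8
after mov eax, [ebx]: eax=M[4]=10
after and eax, 31: eax=10&31=10
after add ebx, 4: ebx=4+4=8
after add ecx, 1: ecx=4+1=5
cmp ecx, 6  (cmp 5,6)
jl body: taken
after mov eax, [ebx]: eax=M[8]=10
after add eax, 13: eax=10+13=23
after sub eax, 15: eax=23-15=8
after mov eax, [ebx]: eax=M[8]=10
after and eax, 31: eax=10&31=10
after add ebx, 4: ebx=8+4=12
after add ecx, 1: ecx=5+1=6
cmp ecx, 6  (cmp 6,6)
jl body: not taken
mov [4], eax → M[4]=10
halt.
Total executed instructions: 32.

32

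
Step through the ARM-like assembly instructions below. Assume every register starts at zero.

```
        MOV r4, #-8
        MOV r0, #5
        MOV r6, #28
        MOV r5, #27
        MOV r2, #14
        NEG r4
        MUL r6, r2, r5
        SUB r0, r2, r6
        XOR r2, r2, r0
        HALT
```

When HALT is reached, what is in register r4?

MOV r4, #-8 → r4=-8
MOV r0, #5 → r0=5
MOV r6, #28 → r6=28
MOV r5, #27 → r5=27
MOV r2, #14 → r2=14
NEG r4 → r4=-(-8)=8
MUL r6, r2, r5 → r6=14*27=378
SUB r0, r2, r6 → r0=14-378=-364
XOR r2, r2, r0 → r2=14^(-364)=-358
halt.

8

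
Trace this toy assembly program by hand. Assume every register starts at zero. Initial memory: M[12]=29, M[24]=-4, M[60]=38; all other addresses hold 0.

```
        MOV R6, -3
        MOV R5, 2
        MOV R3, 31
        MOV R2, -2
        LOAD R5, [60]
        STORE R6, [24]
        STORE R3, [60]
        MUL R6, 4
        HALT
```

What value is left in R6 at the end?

R6=-3
R5=2
R3=31
R2=-2
R5=M[60]=38
STORE R6, [24] → M[24]=-3
STORE R3, [60] → M[60]=31
R6=(-3)*4=-12
halt.

-12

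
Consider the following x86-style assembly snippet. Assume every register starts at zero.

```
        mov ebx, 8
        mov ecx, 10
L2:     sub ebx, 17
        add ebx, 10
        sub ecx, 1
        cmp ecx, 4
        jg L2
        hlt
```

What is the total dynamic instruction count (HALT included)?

ebx=8
ecx=10
ebx=8-17=-9
ebx=(-9)+10=1
ecx=10-1=9
cmp ecx, 4  (cmp 9,4)
jg L2: taken
ebx=1-17=-16
ebx=(-16)+10=-6
ecx=9-1=8
cmp ecx, 4  (cmp 8,4)
jg L2: taken
ebx=(-6)-17=-23
ebx=(-23)+10=-13
ecx=8-1=7
cmp ecx, 4  (cmp 7,4)
jg L2: taken
ebx=(-13)-17=-30
ebx=(-30)+10=-20
ecx=7-1=6
cmp ecx, 4  (cmp 6,4)
jg L2: taken
ebx=(-20)-17=-37
ebx=(-37)+10=-27
ecx=6-1=5
cmp ecx, 4  (cmp 5,4)
jg L2: taken
ebx=(-27)-17=-44
ebx=(-44)+10=-34
ecx=5-1=4
cmp ecx, 4  (cmp 4,4)
jg L2: not taken
halt.
Total executed instructions: 33.

33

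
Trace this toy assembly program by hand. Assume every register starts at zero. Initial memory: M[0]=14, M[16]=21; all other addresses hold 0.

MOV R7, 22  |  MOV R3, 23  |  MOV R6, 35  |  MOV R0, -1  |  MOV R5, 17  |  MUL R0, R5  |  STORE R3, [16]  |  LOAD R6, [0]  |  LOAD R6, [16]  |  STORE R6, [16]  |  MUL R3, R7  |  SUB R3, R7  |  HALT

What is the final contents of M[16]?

23

R7=22
R3=23
R6=35
R0=-1
R5=17
R0=(-1)*17=-17
STORE R3, [16] → M[16]=23
R6=M[0]=14
R6=M[16]=23
STORE R6, [16] → M[16]=23
R3=23*22=506
R3=506-22=484
halt.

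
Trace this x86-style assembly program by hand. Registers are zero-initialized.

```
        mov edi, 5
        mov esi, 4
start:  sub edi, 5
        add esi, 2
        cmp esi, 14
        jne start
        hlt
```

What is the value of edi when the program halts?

-20

edi=5
esi=4
edi=5-5=0
esi=4+2=6
cmp esi, 14  (cmp 6,14)
jne start: taken
edi=0-5=-5
esi=6+2=8
cmp esi, 14  (cmp 8,14)
jne start: taken
edi=(-5)-5=-10
esi=8+2=10
cmp esi, 14  (cmp 10,14)
jne start: taken
edi=(-10)-5=-15
esi=10+2=12
cmp esi, 14  (cmp 12,14)
jne start: taken
edi=(-15)-5=-20
esi=12+2=14
cmp esi, 14  (cmp 14,14)
jne start: not taken
halt.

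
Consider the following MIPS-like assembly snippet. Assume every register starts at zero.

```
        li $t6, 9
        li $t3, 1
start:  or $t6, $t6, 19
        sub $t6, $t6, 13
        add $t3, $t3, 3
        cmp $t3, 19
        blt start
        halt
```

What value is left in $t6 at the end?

18

li $t6, 9 → $t6=9
li $t3, 1 → $t3=1
or $t6, $t6, 19 → $t6=9|19=27
sub $t6, $t6, 13 → $t6=27-13=14
add $t3, $t3, 3 → $t3=1+3=4
cmp $t3, 19  (cmp 4,19)
blt start: taken
or $t6, $t6, 19 → $t6=14|19=31
sub $t6, $t6, 13 → $t6=31-13=18
add $t3, $t3, 3 → $t3=4+3=7
cmp $t3, 19  (cmp 7,19)
blt start: taken
or $t6, $t6, 19 → $t6=18|19=19
sub $t6, $t6, 13 → $t6=19-13=6
add $t3, $t3, 3 → $t3=7+3=10
cmp $t3, 19  (cmp 10,19)
blt start: taken
or $t6, $t6, 19 → $t6=6|19=23
sub $t6, $t6, 13 → $t6=23-13=10
add $t3, $t3, 3 → $t3=10+3=13
cmp $t3, 19  (cmp 13,19)
blt start: taken
or $t6, $t6, 19 → $t6=10|19=27
sub $t6, $t6, 13 → $t6=27-13=14
add $t3, $t3, 3 → $t3=13+3=16
cmp $t3, 19  (cmp 16,19)
blt start: taken
or $t6, $t6, 19 → $t6=14|19=31
sub $t6, $t6, 13 → $t6=31-13=18
add $t3, $t3, 3 → $t3=16+3=19
cmp $t3, 19  (cmp 19,19)
blt start: not taken
halt.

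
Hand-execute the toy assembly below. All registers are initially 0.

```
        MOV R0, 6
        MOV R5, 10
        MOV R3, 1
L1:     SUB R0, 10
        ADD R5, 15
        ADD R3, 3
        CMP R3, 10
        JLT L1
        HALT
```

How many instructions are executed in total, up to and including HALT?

19

MOV R0, 6 → R0=6
MOV R5, 10 → R5=10
MOV R3, 1 → R3=1
SUB R0, 10 → R0=6-10=-4
ADD R5, 15 → R5=10+15=25
ADD R3, 3 → R3=1+3=4
CMP R3, 10  (cmp 4,10)
JLT L1: taken
SUB R0, 10 → R0=(-4)-10=-14
ADD R5, 15 → R5=25+15=40
ADD R3, 3 → R3=4+3=7
CMP R3, 10  (cmp 7,10)
JLT L1: taken
SUB R0, 10 → R0=(-14)-10=-24
ADD R5, 15 → R5=40+15=55
ADD R3, 3 → R3=7+3=10
CMP R3, 10  (cmp 10,10)
JLT L1: not taken
halt.
Total executed instructions: 19.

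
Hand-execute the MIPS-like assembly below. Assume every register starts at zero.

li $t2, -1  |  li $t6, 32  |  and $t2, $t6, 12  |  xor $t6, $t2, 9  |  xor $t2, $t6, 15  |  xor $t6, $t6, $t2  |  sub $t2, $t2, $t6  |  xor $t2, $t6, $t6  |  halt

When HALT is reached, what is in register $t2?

0

$t2=-1
$t6=32
$t2=32&12=0
$t6=0^9=9
$t2=9^15=6
$t6=9^6=15
$t2=6-15=-9
$t2=15^15=0
halt.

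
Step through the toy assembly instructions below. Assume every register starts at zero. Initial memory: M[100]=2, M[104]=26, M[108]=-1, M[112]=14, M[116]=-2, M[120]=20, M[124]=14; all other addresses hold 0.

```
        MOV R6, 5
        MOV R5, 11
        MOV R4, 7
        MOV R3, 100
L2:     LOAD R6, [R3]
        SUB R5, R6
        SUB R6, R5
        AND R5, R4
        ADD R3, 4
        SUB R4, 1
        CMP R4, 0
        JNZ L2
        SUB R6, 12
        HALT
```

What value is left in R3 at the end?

after MOV R6, 5: R6=5
after MOV R5, 11: R5=11
after MOV R4, 7: R4=7
after MOV R3, 100: R3=100
after LOAD R6, [R3]: R6=M[100]=2
after SUB R5, R6: R5=11-2=9
after SUB R6, R5: R6=2-9=-7
after AND R5, R4: R5=9&7=1
after ADD R3, 4: R3=100+4=104
after SUB R4, 1: R4=7-1=6
CMP R4, 0  (cmp 6,0)
JNZ L2: taken
after LOAD R6, [R3]: R6=M[104]=26
after SUB R5, R6: R5=1-26=-25
after SUB R6, R5: R6=26-(-25)=51
after AND R5, R4: R5=(-25)&6=6
after ADD R3, 4: R3=104+4=108
after SUB R4, 1: R4=6-1=5
CMP R4, 0  (cmp 5,0)
JNZ L2: taken
after LOAD R6, [R3]: R6=M[108]=-1
after SUB R5, R6: R5=6-(-1)=7
after SUB R6, R5: R6=(-1)-7=-8
after AND R5, R4: R5=7&5=5
after ADD R3, 4: R3=108+4=112
after SUB R4, 1: R4=5-1=4
CMP R4, 0  (cmp 4,0)
JNZ L2: taken
after LOAD R6, [R3]: R6=M[112]=14
after SUB R5, R6: R5=5-14=-9
after SUB R6, R5: R6=14-(-9)=23
after AND R5, R4: R5=(-9)&4=4
after ADD R3, 4: R3=112+4=116
after SUB R4, 1: R4=4-1=3
CMP R4, 0  (cmp 3,0)
JNZ L2: taken
after LOAD R6, [R3]: R6=M[116]=-2
after SUB R5, R6: R5=4-(-2)=6
after SUB R6, R5: R6=(-2)-6=-8
after AND R5, R4: R5=6&3=2
after ADD R3, 4: R3=116+4=120
after SUB R4, 1: R4=3-1=2
CMP R4, 0  (cmp 2,0)
JNZ L2: taken
after LOAD R6, [R3]: R6=M[120]=20
after SUB R5, R6: R5=2-20=-18
after SUB R6, R5: R6=20-(-18)=38
after AND R5, R4: R5=(-18)&2=2
after ADD R3, 4: R3=120+4=124
after SUB R4, 1: R4=2-1=1
CMP R4, 0  (cmp 1,0)
JNZ L2: taken
after LOAD R6, [R3]: R6=M[124]=14
after SUB R5, R6: R5=2-14=-12
after SUB R6, R5: R6=14-(-12)=26
after AND R5, R4: R5=(-12)&1=0
after ADD R3, 4: R3=124+4=128
after SUB R4, 1: R4=1-1=0
CMP R4, 0  (cmp 0,0)
JNZ L2: not taken
after SUB R6, 12: R6=26-12=14
halt.

128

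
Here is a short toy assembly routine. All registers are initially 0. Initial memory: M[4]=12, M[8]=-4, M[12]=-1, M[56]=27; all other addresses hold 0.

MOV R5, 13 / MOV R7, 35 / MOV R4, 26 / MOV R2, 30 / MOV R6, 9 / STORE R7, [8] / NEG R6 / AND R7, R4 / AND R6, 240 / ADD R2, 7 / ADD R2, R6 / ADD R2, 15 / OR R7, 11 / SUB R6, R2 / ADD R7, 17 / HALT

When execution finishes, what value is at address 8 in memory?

35

after MOV R5, 13: R5=13
after MOV R7, 35: R7=35
after MOV R4, 26: R4=26
after MOV R2, 30: R2=30
after MOV R6, 9: R6=9
STORE R7, [8] → M[8]=35
after NEG R6: R6=-(9)=-9
after AND R7, R4: R7=35&26=2
after AND R6, 240: R6=(-9)&240=240
after ADD R2, 7: R2=30+7=37
after ADD R2, R6: R2=37+240=277
after ADD R2, 15: R2=277+15=292
after OR R7, 11: R7=2|11=11
after SUB R6, R2: R6=240-292=-52
after ADD R7, 17: R7=11+17=28
halt.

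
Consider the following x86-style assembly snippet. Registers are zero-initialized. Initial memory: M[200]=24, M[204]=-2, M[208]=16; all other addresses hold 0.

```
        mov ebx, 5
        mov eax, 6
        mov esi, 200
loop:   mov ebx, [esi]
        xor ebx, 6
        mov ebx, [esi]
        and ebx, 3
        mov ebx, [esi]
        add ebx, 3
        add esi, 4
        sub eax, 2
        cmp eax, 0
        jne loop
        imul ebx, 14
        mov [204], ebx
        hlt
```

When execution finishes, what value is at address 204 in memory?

mov ebx, 5 → ebx=5
mov eax, 6 → eax=6
mov esi, 200 → esi=200
mov ebx, [esi] → ebx=M[200]=24
xor ebx, 6 → ebx=24^6=30
mov ebx, [esi] → ebx=M[200]=24
and ebx, 3 → ebx=24&3=0
mov ebx, [esi] → ebx=M[200]=24
add ebx, 3 → ebx=24+3=27
add esi, 4 → esi=200+4=204
sub eax, 2 → eax=6-2=4
cmp eax, 0  (cmp 4,0)
jne loop: taken
mov ebx, [esi] → ebx=M[204]=-2
xor ebx, 6 → ebx=(-2)^6=-8
mov ebx, [esi] → ebx=M[204]=-2
and ebx, 3 → ebx=(-2)&3=2
mov ebx, [esi] → ebx=M[204]=-2
add ebx, 3 → ebx=(-2)+3=1
add esi, 4 → esi=204+4=208
sub eax, 2 → eax=4-2=2
cmp eax, 0  (cmp 2,0)
jne loop: taken
mov ebx, [esi] → ebx=M[208]=16
xor ebx, 6 → ebx=16^6=22
mov ebx, [esi] → ebx=M[208]=16
and ebx, 3 → ebx=16&3=0
mov ebx, [esi] → ebx=M[208]=16
add ebx, 3 → ebx=16+3=19
add esi, 4 → esi=208+4=212
sub eax, 2 → eax=2-2=0
cmp eax, 0  (cmp 0,0)
jne loop: not taken
imul ebx, 14 → ebx=19*14=266
mov [204], ebx → M[204]=266
halt.

266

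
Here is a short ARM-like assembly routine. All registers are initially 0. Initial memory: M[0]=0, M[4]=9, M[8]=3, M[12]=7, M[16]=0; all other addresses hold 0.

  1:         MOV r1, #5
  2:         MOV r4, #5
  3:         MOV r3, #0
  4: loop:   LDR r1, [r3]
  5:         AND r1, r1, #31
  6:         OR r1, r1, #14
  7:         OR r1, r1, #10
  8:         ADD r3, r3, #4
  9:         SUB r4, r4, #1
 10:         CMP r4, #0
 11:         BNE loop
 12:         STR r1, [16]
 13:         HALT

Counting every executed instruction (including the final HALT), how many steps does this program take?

45

r1=5
r4=5
r3=0
r1=M[0]=0
r1=0&31=0
r1=0|14=14
r1=14|10=14
r3=0+4=4
r4=5-1=4
CMP r4, #0  (cmp 4,0)
BNE loop: taken
r1=M[4]=9
r1=9&31=9
r1=9|14=15
r1=15|10=15
r3=4+4=8
r4=4-1=3
CMP r4, #0  (cmp 3,0)
BNE loop: taken
r1=M[8]=3
r1=3&31=3
r1=3|14=15
r1=15|10=15
r3=8+4=12
r4=3-1=2
CMP r4, #0  (cmp 2,0)
BNE loop: taken
r1=M[12]=7
r1=7&31=7
r1=7|14=15
r1=15|10=15
r3=12+4=16
r4=2-1=1
CMP r4, #0  (cmp 1,0)
BNE loop: taken
r1=M[16]=0
r1=0&31=0
r1=0|14=14
r1=14|10=14
r3=16+4=20
r4=1-1=0
CMP r4, #0  (cmp 0,0)
BNE loop: not taken
STR r1, [16] → M[16]=14
halt.
Total executed instructions: 45.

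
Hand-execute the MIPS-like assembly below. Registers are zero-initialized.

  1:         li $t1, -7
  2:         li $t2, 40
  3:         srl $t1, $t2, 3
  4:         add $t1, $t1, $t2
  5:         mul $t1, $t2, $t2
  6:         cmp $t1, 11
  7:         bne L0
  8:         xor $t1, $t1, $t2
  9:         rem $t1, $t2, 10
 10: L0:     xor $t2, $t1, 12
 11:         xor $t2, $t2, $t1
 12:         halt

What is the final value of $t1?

1600

after li $t1, -7: $t1=-7
after li $t2, 40: $t2=40
after srl $t1, $t2, 3: $t1=40>>3=5
after add $t1, $t1, $t2: $t1=5+40=45
after mul $t1, $t2, $t2: $t1=40*40=1600
cmp $t1, 11  (cmp 1600,11)
bne L0: taken
after xor $t2, $t1, 12: $t2=1600^12=1612
after xor $t2, $t2, $t1: $t2=1612^1600=12
halt.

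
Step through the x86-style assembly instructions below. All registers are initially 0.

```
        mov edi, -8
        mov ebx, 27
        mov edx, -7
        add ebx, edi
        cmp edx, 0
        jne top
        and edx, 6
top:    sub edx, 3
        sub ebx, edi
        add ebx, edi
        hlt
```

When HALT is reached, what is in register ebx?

after mov edi, -8: edi=-8
after mov ebx, 27: ebx=27
after mov edx, -7: edx=-7
after add ebx, edi: ebx=27+(-8)=19
cmp edx, 0  (cmp -7,0)
jne top: taken
after sub edx, 3: edx=(-7)-3=-10
after sub ebx, edi: ebx=19-(-8)=27
after add ebx, edi: ebx=27+(-8)=19
halt.

19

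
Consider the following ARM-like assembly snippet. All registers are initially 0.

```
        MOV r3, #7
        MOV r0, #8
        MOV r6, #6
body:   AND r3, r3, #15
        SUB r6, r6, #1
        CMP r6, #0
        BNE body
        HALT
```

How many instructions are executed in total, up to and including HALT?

after MOV r3, #7: r3=7
after MOV r0, #8: r0=8
after MOV r6, #6: r6=6
after AND r3, r3, #15: r3=7&15=7
after SUB r6, r6, #1: r6=6-1=5
CMP r6, #0  (cmp 5,0)
BNE body: taken
after AND r3, r3, #15: r3=7&15=7
after SUB r6, r6, #1: r6=5-1=4
CMP r6, #0  (cmp 4,0)
BNE body: taken
after AND r3, r3, #15: r3=7&15=7
after SUB r6, r6, #1: r6=4-1=3
CMP r6, #0  (cmp 3,0)
BNE body: taken
after AND r3, r3, #15: r3=7&15=7
after SUB r6, r6, #1: r6=3-1=2
CMP r6, #0  (cmp 2,0)
BNE body: taken
after AND r3, r3, #15: r3=7&15=7
after SUB r6, r6, #1: r6=2-1=1
CMP r6, #0  (cmp 1,0)
BNE body: taken
after AND r3, r3, #15: r3=7&15=7
after SUB r6, r6, #1: r6=1-1=0
CMP r6, #0  (cmp 0,0)
BNE body: not taken
halt.
Total executed instructions: 28.

28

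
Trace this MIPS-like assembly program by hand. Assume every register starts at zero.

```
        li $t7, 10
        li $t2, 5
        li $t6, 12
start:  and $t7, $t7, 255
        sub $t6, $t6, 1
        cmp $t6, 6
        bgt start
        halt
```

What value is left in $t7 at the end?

after li $t7, 10: $t7=10
after li $t2, 5: $t2=5
after li $t6, 12: $t6=12
after and $t7, $t7, 255: $t7=10&255=10
after sub $t6, $t6, 1: $t6=12-1=11
cmp $t6, 6  (cmp 11,6)
bgt start: taken
after and $t7, $t7, 255: $t7=10&255=10
after sub $t6, $t6, 1: $t6=11-1=10
cmp $t6, 6  (cmp 10,6)
bgt start: taken
after and $t7, $t7, 255: $t7=10&255=10
after sub $t6, $t6, 1: $t6=10-1=9
cmp $t6, 6  (cmp 9,6)
bgt start: taken
after and $t7, $t7, 255: $t7=10&255=10
after sub $t6, $t6, 1: $t6=9-1=8
cmp $t6, 6  (cmp 8,6)
bgt start: taken
after and $t7, $t7, 255: $t7=10&255=10
after sub $t6, $t6, 1: $t6=8-1=7
cmp $t6, 6  (cmp 7,6)
bgt start: taken
after and $t7, $t7, 255: $t7=10&255=10
after sub $t6, $t6, 1: $t6=7-1=6
cmp $t6, 6  (cmp 6,6)
bgt start: not taken
halt.

10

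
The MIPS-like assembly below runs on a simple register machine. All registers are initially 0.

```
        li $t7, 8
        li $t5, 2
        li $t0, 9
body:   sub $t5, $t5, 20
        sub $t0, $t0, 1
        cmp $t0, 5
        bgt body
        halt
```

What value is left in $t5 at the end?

after li $t7, 8: $t7=8
after li $t5, 2: $t5=2
after li $t0, 9: $t0=9
after sub $t5, $t5, 20: $t5=2-20=-18
after sub $t0, $t0, 1: $t0=9-1=8
cmp $t0, 5  (cmp 8,5)
bgt body: taken
after sub $t5, $t5, 20: $t5=(-18)-20=-38
after sub $t0, $t0, 1: $t0=8-1=7
cmp $t0, 5  (cmp 7,5)
bgt body: taken
after sub $t5, $t5, 20: $t5=(-38)-20=-58
after sub $t0, $t0, 1: $t0=7-1=6
cmp $t0, 5  (cmp 6,5)
bgt body: taken
after sub $t5, $t5, 20: $t5=(-58)-20=-78
after sub $t0, $t0, 1: $t0=6-1=5
cmp $t0, 5  (cmp 5,5)
bgt body: not taken
halt.

-78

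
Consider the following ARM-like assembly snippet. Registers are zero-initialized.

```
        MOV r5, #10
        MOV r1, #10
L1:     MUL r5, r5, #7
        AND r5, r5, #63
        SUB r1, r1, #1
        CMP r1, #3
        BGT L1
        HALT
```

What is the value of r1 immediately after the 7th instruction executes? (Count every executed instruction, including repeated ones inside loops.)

r5=10
r1=10
r5=10*7=70
r5=70&63=6
r1=10-1=9
CMP r1, #3  (cmp 9,3)
BGT L1: taken
After step 7: r1 = 9.

9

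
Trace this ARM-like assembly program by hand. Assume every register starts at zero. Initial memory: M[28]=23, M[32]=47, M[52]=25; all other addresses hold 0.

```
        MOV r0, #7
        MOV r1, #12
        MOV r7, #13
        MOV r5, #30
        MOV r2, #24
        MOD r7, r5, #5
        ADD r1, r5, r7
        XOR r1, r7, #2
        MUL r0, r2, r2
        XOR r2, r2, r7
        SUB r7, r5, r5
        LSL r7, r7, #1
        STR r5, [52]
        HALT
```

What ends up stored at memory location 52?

after MOV r0, #7: r0=7
after MOV r1, #12: r1=12
after MOV r7, #13: r7=13
after MOV r5, #30: r5=30
after MOV r2, #24: r2=24
after MOD r7, r5, #5: r7=30%5=0
after ADD r1, r5, r7: r1=30+0=30
after XOR r1, r7, #2: r1=0^2=2
after MUL r0, r2, r2: r0=24*24=576
after XOR r2, r2, r7: r2=24^0=24
after SUB r7, r5, r5: r7=30-30=0
after LSL r7, r7, #1: r7=0<<1=0
STR r5, [52] → M[52]=30
halt.

30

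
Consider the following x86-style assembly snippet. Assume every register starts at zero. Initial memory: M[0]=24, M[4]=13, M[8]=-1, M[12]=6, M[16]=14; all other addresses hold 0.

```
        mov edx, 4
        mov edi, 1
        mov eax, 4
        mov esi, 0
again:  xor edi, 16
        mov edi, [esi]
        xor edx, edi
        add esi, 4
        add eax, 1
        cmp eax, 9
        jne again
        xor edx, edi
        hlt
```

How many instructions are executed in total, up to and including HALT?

41

mov edx, 4 → edx=4
mov edi, 1 → edi=1
mov eax, 4 → eax=4
mov esi, 0 → esi=0
xor edi, 16 → edi=1^16=17
mov edi, [esi] → edi=M[0]=24
xor edx, edi → edx=4^24=28
add esi, 4 → esi=0+4=4
add eax, 1 → eax=4+1=5
cmp eax, 9  (cmp 5,9)
jne again: taken
xor edi, 16 → edi=24^16=8
mov edi, [esi] → edi=M[4]=13
xor edx, edi → edx=28^13=17
add esi, 4 → esi=4+4=8
add eax, 1 → eax=5+1=6
cmp eax, 9  (cmp 6,9)
jne again: taken
xor edi, 16 → edi=13^16=29
mov edi, [esi] → edi=M[8]=-1
xor edx, edi → edx=17^(-1)=-18
add esi, 4 → esi=8+4=12
add eax, 1 → eax=6+1=7
cmp eax, 9  (cmp 7,9)
jne again: taken
xor edi, 16 → edi=(-1)^16=-17
mov edi, [esi] → edi=M[12]=6
xor edx, edi → edx=(-18)^6=-24
add esi, 4 → esi=12+4=16
add eax, 1 → eax=7+1=8
cmp eax, 9  (cmp 8,9)
jne again: taken
xor edi, 16 → edi=6^16=22
mov edi, [esi] → edi=M[16]=14
xor edx, edi → edx=(-24)^14=-26
add esi, 4 → esi=16+4=20
add eax, 1 → eax=8+1=9
cmp eax, 9  (cmp 9,9)
jne again: not taken
xor edx, edi → edx=(-26)^14=-24
halt.
Total executed instructions: 41.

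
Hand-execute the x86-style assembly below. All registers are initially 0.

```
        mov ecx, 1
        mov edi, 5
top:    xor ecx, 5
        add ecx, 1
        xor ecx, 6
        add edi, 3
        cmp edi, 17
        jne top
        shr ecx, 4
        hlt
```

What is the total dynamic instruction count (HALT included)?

28

mov ecx, 1 → ecx=1
mov edi, 5 → edi=5
xor ecx, 5 → ecx=1^5=4
add ecx, 1 → ecx=4+1=5
xor ecx, 6 → ecx=5^6=3
add edi, 3 → edi=5+3=8
cmp edi, 17  (cmp 8,17)
jne top: taken
xor ecx, 5 → ecx=3^5=6
add ecx, 1 → ecx=6+1=7
xor ecx, 6 → ecx=7^6=1
add edi, 3 → edi=8+3=11
cmp edi, 17  (cmp 11,17)
jne top: taken
xor ecx, 5 → ecx=1^5=4
add ecx, 1 → ecx=4+1=5
xor ecx, 6 → ecx=5^6=3
add edi, 3 → edi=11+3=14
cmp edi, 17  (cmp 14,17)
jne top: taken
xor ecx, 5 → ecx=3^5=6
add ecx, 1 → ecx=6+1=7
xor ecx, 6 → ecx=7^6=1
add edi, 3 → edi=14+3=17
cmp edi, 17  (cmp 17,17)
jne top: not taken
shr ecx, 4 → ecx=1>>4=0
halt.
Total executed instructions: 28.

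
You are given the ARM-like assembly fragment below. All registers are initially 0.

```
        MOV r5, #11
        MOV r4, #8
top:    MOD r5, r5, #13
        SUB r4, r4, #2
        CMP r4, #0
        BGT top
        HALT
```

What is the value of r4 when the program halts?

after MOV r5, #11: r5=11
after MOV r4, #8: r4=8
after MOD r5, r5, #13: r5=11%13=11
after SUB r4, r4, #2: r4=8-2=6
CMP r4, #0  (cmp 6,0)
BGT top: taken
after MOD r5, r5, #13: r5=11%13=11
after SUB r4, r4, #2: r4=6-2=4
CMP r4, #0  (cmp 4,0)
BGT top: taken
after MOD r5, r5, #13: r5=11%13=11
after SUB r4, r4, #2: r4=4-2=2
CMP r4, #0  (cmp 2,0)
BGT top: taken
after MOD r5, r5, #13: r5=11%13=11
after SUB r4, r4, #2: r4=2-2=0
CMP r4, #0  (cmp 0,0)
BGT top: not taken
halt.

0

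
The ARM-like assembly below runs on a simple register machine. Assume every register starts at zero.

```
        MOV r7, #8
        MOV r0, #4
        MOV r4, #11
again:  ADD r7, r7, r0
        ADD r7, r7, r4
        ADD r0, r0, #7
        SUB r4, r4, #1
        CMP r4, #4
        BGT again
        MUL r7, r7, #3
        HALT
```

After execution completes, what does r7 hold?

717

MOV r7, #8 → r7=8
MOV r0, #4 → r0=4
MOV r4, #11 → r4=11
ADD r7, r7, r0 → r7=8+4=12
ADD r7, r7, r4 → r7=12+11=23
ADD r0, r0, #7 → r0=4+7=11
SUB r4, r4, #1 → r4=11-1=10
CMP r4, #4  (cmp 10,4)
BGT again: taken
ADD r7, r7, r0 → r7=23+11=34
ADD r7, r7, r4 → r7=34+10=44
ADD r0, r0, #7 → r0=11+7=18
SUB r4, r4, #1 → r4=10-1=9
CMP r4, #4  (cmp 9,4)
BGT again: taken
ADD r7, r7, r0 → r7=44+18=62
ADD r7, r7, r4 → r7=62+9=71
ADD r0, r0, #7 → r0=18+7=25
SUB r4, r4, #1 → r4=9-1=8
CMP r4, #4  (cmp 8,4)
BGT again: taken
ADD r7, r7, r0 → r7=71+25=96
ADD r7, r7, r4 → r7=96+8=104
ADD r0, r0, #7 → r0=25+7=32
SUB r4, r4, #1 → r4=8-1=7
CMP r4, #4  (cmp 7,4)
BGT again: taken
ADD r7, r7, r0 → r7=104+32=136
ADD r7, r7, r4 → r7=136+7=143
ADD r0, r0, #7 → r0=32+7=39
SUB r4, r4, #1 → r4=7-1=6
CMP r4, #4  (cmp 6,4)
BGT again: taken
ADD r7, r7, r0 → r7=143+39=182
ADD r7, r7, r4 → r7=182+6=188
ADD r0, r0, #7 → r0=39+7=46
SUB r4, r4, #1 → r4=6-1=5
CMP r4, #4  (cmp 5,4)
BGT again: taken
ADD r7, r7, r0 → r7=188+46=234
ADD r7, r7, r4 → r7=234+5=239
ADD r0, r0, #7 → r0=46+7=53
SUB r4, r4, #1 → r4=5-1=4
CMP r4, #4  (cmp 4,4)
BGT again: not taken
MUL r7, r7, #3 → r7=239*3=717
halt.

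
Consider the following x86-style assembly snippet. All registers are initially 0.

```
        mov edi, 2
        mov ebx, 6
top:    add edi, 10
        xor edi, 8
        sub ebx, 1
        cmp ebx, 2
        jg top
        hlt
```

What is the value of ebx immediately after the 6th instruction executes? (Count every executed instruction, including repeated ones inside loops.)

5

edi=2
ebx=6
edi=2+10=12
edi=12^8=4
ebx=6-1=5
cmp ebx, 2  (cmp 5,2)
After step 6: ebx = 5.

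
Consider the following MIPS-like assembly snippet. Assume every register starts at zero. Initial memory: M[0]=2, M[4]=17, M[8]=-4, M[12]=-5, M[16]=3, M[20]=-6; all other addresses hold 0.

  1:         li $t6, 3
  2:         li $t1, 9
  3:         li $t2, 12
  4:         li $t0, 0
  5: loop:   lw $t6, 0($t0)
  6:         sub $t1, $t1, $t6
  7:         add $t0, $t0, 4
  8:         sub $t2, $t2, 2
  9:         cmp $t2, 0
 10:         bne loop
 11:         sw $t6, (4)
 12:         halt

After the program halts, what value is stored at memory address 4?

li $t6, 3 → $t6=3
li $t1, 9 → $t1=9
li $t2, 12 → $t2=12
li $t0, 0 → $t0=0
lw $t6, 0($t0) → $t6=M[0]=2
sub $t1, $t1, $t6 → $t1=9-2=7
add $t0, $t0, 4 → $t0=0+4=4
sub $t2, $t2, 2 → $t2=12-2=10
cmp $t2, 0  (cmp 10,0)
bne loop: taken
lw $t6, 0($t0) → $t6=M[4]=17
sub $t1, $t1, $t6 → $t1=7-17=-10
add $t0, $t0, 4 → $t0=4+4=8
sub $t2, $t2, 2 → $t2=10-2=8
cmp $t2, 0  (cmp 8,0)
bne loop: taken
lw $t6, 0($t0) → $t6=M[8]=-4
sub $t1, $t1, $t6 → $t1=(-10)-(-4)=-6
add $t0, $t0, 4 → $t0=8+4=12
sub $t2, $t2, 2 → $t2=8-2=6
cmp $t2, 0  (cmp 6,0)
bne loop: taken
lw $t6, 0($t0) → $t6=M[12]=-5
sub $t1, $t1, $t6 → $t1=(-6)-(-5)=-1
add $t0, $t0, 4 → $t0=12+4=16
sub $t2, $t2, 2 → $t2=6-2=4
cmp $t2, 0  (cmp 4,0)
bne loop: taken
lw $t6, 0($t0) → $t6=M[16]=3
sub $t1, $t1, $t6 → $t1=(-1)-3=-4
add $t0, $t0, 4 → $t0=16+4=20
sub $t2, $t2, 2 → $t2=4-2=2
cmp $t2, 0  (cmp 2,0)
bne loop: taken
lw $t6, 0($t0) → $t6=M[20]=-6
sub $t1, $t1, $t6 → $t1=(-4)-(-6)=2
add $t0, $t0, 4 → $t0=20+4=24
sub $t2, $t2, 2 → $t2=2-2=0
cmp $t2, 0  (cmp 0,0)
bne loop: not taken
sw $t6, (4) → M[4]=-6
halt.

-6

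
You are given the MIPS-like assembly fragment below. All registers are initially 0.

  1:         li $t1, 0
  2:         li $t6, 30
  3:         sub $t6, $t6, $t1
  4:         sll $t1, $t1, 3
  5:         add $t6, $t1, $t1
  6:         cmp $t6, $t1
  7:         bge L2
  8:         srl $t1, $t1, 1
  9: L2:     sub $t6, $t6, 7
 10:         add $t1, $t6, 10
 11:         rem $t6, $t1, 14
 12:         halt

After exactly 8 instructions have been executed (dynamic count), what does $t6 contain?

after li $t1, 0: $t1=0
after li $t6, 30: $t6=30
after sub $t6, $t6, $t1: $t6=30-0=30
after sll $t1, $t1, 3: $t1=0<<3=0
after add $t6, $t1, $t1: $t6=0+0=0
cmp $t6, $t1  (cmp 0,0)
bge L2: taken
after sub $t6, $t6, 7: $t6=0-7=-7
After step 8: $t6 = -7.

-7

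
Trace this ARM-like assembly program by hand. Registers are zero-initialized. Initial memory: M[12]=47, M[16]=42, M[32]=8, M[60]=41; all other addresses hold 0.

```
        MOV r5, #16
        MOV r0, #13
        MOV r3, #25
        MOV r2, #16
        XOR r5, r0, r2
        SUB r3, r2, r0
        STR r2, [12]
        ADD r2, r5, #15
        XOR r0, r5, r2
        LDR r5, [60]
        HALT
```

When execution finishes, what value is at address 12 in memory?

16

r5=16
r0=13
r3=25
r2=16
r5=13^16=29
r3=16-13=3
STR r2, [12] → M[12]=16
r2=29+15=44
r0=29^44=49
r5=M[60]=41
halt.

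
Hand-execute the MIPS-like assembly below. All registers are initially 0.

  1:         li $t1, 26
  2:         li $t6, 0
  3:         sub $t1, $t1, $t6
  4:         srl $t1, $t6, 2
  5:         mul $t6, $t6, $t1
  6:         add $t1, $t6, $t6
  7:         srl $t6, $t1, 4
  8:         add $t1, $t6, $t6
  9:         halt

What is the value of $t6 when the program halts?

after li $t1, 26: $t1=26
after li $t6, 0: $t6=0
after sub $t1, $t1, $t6: $t1=26-0=26
after srl $t1, $t6, 2: $t1=0>>2=0
after mul $t6, $t6, $t1: $t6=0*0=0
after add $t1, $t6, $t6: $t1=0+0=0
after srl $t6, $t1, 4: $t6=0>>4=0
after add $t1, $t6, $t6: $t1=0+0=0
halt.

0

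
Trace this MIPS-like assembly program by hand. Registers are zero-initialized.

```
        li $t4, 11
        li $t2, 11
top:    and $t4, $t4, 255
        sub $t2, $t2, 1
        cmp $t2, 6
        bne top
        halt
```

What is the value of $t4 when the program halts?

11

li $t4, 11 → $t4=11
li $t2, 11 → $t2=11
and $t4, $t4, 255 → $t4=11&255=11
sub $t2, $t2, 1 → $t2=11-1=10
cmp $t2, 6  (cmp 10,6)
bne top: taken
and $t4, $t4, 255 → $t4=11&255=11
sub $t2, $t2, 1 → $t2=10-1=9
cmp $t2, 6  (cmp 9,6)
bne top: taken
and $t4, $t4, 255 → $t4=11&255=11
sub $t2, $t2, 1 → $t2=9-1=8
cmp $t2, 6  (cmp 8,6)
bne top: taken
and $t4, $t4, 255 → $t4=11&255=11
sub $t2, $t2, 1 → $t2=8-1=7
cmp $t2, 6  (cmp 7,6)
bne top: taken
and $t4, $t4, 255 → $t4=11&255=11
sub $t2, $t2, 1 → $t2=7-1=6
cmp $t2, 6  (cmp 6,6)
bne top: not taken
halt.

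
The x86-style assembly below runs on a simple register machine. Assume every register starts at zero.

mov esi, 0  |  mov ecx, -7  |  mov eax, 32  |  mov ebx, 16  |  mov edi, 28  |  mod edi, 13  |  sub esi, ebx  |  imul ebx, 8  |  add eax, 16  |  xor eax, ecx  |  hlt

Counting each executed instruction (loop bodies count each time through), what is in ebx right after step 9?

128

mov esi, 0 → esi=0
mov ecx, -7 → ecx=-7
mov eax, 32 → eax=32
mov ebx, 16 → ebx=16
mov edi, 28 → edi=28
mod edi, 13 → edi=28%13=2
sub esi, ebx → esi=0-16=-16
imul ebx, 8 → ebx=16*8=128
add eax, 16 → eax=32+16=48
After step 9: ebx = 128.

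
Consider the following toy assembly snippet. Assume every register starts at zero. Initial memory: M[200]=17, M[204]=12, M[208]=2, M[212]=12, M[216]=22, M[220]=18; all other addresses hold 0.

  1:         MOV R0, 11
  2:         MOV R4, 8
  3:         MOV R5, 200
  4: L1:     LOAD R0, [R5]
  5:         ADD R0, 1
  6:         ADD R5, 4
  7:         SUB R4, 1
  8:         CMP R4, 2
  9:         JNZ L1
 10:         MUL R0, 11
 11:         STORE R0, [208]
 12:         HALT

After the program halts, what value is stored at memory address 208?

R0=11
R4=8
R5=200
R0=M[200]=17
R0=17+1=18
R5=200+4=204
R4=8-1=7
CMP R4, 2  (cmp 7,2)
JNZ L1: taken
R0=M[204]=12
R0=12+1=13
R5=204+4=208
R4=7-1=6
CMP R4, 2  (cmp 6,2)
JNZ L1: taken
R0=M[208]=2
R0=2+1=3
R5=208+4=212
R4=6-1=5
CMP R4, 2  (cmp 5,2)
JNZ L1: taken
R0=M[212]=12
R0=12+1=13
R5=212+4=216
R4=5-1=4
CMP R4, 2  (cmp 4,2)
JNZ L1: taken
R0=M[216]=22
R0=22+1=23
R5=216+4=220
R4=4-1=3
CMP R4, 2  (cmp 3,2)
JNZ L1: taken
R0=M[220]=18
R0=18+1=19
R5=220+4=224
R4=3-1=2
CMP R4, 2  (cmp 2,2)
JNZ L1: not taken
R0=19*11=209
STORE R0, [208] → M[208]=209
halt.

209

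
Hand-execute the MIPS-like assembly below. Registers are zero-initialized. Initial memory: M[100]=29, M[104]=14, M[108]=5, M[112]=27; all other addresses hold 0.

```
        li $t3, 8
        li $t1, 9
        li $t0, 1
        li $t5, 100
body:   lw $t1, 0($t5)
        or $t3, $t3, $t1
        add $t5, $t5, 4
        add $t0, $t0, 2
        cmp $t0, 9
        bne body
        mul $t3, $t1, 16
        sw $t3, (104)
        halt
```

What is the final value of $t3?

432

$t3=8
$t1=9
$t0=1
$t5=100
$t1=M[100]=29
$t3=8|29=29
$t5=100+4=104
$t0=1+2=3
cmp $t0, 9  (cmp 3,9)
bne body: taken
$t1=M[104]=14
$t3=29|14=31
$t5=104+4=108
$t0=3+2=5
cmp $t0, 9  (cmp 5,9)
bne body: taken
$t1=M[108]=5
$t3=31|5=31
$t5=108+4=112
$t0=5+2=7
cmp $t0, 9  (cmp 7,9)
bne body: taken
$t1=M[112]=27
$t3=31|27=31
$t5=112+4=116
$t0=7+2=9
cmp $t0, 9  (cmp 9,9)
bne body: not taken
$t3=27*16=432
sw $t3, (104) → M[104]=432
halt.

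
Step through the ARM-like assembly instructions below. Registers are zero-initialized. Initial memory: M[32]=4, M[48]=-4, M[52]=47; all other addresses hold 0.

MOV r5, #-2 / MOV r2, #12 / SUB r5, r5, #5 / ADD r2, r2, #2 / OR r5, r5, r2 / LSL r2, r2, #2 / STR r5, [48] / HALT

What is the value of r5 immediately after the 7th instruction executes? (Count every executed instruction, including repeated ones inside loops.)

-1

MOV r5, #-2 → r5=-2
MOV r2, #12 → r2=12
SUB r5, r5, #5 → r5=(-2)-5=-7
ADD r2, r2, #2 → r2=12+2=14
OR r5, r5, r2 → r5=(-7)|14=-1
LSL r2, r2, #2 → r2=14<<2=56
STR r5, [48] → M[48]=-1
After step 7: r5 = -1.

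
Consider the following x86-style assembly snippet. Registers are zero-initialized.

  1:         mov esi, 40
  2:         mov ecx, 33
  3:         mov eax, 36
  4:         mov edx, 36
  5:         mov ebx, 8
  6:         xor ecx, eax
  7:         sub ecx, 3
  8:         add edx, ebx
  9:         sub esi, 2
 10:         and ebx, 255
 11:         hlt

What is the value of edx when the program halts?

44

mov esi, 40 → esi=40
mov ecx, 33 → ecx=33
mov eax, 36 → eax=36
mov edx, 36 → edx=36
mov ebx, 8 → ebx=8
xor ecx, eax → ecx=33^36=5
sub ecx, 3 → ecx=5-3=2
add edx, ebx → edx=36+8=44
sub esi, 2 → esi=40-2=38
and ebx, 255 → ebx=8&255=8
halt.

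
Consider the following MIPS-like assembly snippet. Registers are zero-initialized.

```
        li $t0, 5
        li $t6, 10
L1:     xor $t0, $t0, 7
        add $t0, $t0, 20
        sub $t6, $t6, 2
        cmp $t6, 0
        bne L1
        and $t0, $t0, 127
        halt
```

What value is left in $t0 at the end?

86

after li $t0, 5: $t0=5
after li $t6, 10: $t6=10
after xor $t0, $t0, 7: $t0=5^7=2
after add $t0, $t0, 20: $t0=2+20=22
after sub $t6, $t6, 2: $t6=10-2=8
cmp $t6, 0  (cmp 8,0)
bne L1: taken
after xor $t0, $t0, 7: $t0=22^7=17
after add $t0, $t0, 20: $t0=17+20=37
after sub $t6, $t6, 2: $t6=8-2=6
cmp $t6, 0  (cmp 6,0)
bne L1: taken
after xor $t0, $t0, 7: $t0=37^7=34
after add $t0, $t0, 20: $t0=34+20=54
after sub $t6, $t6, 2: $t6=6-2=4
cmp $t6, 0  (cmp 4,0)
bne L1: taken
after xor $t0, $t0, 7: $t0=54^7=49
after add $t0, $t0, 20: $t0=49+20=69
after sub $t6, $t6, 2: $t6=4-2=2
cmp $t6, 0  (cmp 2,0)
bne L1: taken
after xor $t0, $t0, 7: $t0=69^7=66
after add $t0, $t0, 20: $t0=66+20=86
after sub $t6, $t6, 2: $t6=2-2=0
cmp $t6, 0  (cmp 0,0)
bne L1: not taken
after and $t0, $t0, 127: $t0=86&127=86
halt.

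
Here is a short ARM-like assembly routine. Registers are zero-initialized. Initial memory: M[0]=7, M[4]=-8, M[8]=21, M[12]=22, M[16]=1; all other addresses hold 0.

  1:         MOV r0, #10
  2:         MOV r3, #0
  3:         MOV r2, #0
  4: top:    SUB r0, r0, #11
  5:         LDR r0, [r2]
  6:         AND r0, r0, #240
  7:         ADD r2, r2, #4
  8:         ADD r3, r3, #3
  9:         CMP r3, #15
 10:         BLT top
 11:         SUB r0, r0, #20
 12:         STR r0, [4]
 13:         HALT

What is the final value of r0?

after MOV r0, #10: r0=10
after MOV r3, #0: r3=0
after MOV r2, #0: r2=0
after SUB r0, r0, #11: r0=10-11=-1
after LDR r0, [r2]: r0=M[0]=7
after AND r0, r0, #240: r0=7&240=0
after ADD r2, r2, #4: r2=0+4=4
after ADD r3, r3, #3: r3=0+3=3
CMP r3, #15  (cmp 3,15)
BLT top: taken
after SUB r0, r0, #11: r0=0-11=-11
after LDR r0, [r2]: r0=M[4]=-8
after AND r0, r0, #240: r0=(-8)&240=240
after ADD r2, r2, #4: r2=4+4=8
after ADD r3, r3, #3: r3=3+3=6
CMP r3, #15  (cmp 6,15)
BLT top: taken
after SUB r0, r0, #11: r0=240-11=229
after LDR r0, [r2]: r0=M[8]=21
after AND r0, r0, #240: r0=21&240=16
after ADD r2, r2, #4: r2=8+4=12
after ADD r3, r3, #3: r3=6+3=9
CMP r3, #15  (cmp 9,15)
BLT top: taken
after SUB r0, r0, #11: r0=16-11=5
after LDR r0, [r2]: r0=M[12]=22
after AND r0, r0, #240: r0=22&240=16
after ADD r2, r2, #4: r2=12+4=16
after ADD r3, r3, #3: r3=9+3=12
CMP r3, #15  (cmp 12,15)
BLT top: taken
after SUB r0, r0, #11: r0=16-11=5
after LDR r0, [r2]: r0=M[16]=1
after AND r0, r0, #240: r0=1&240=0
after ADD r2, r2, #4: r2=16+4=20
after ADD r3, r3, #3: r3=12+3=15
CMP r3, #15  (cmp 15,15)
BLT top: not taken
after SUB r0, r0, #20: r0=0-20=-20
STR r0, [4] → M[4]=-20
halt.

-20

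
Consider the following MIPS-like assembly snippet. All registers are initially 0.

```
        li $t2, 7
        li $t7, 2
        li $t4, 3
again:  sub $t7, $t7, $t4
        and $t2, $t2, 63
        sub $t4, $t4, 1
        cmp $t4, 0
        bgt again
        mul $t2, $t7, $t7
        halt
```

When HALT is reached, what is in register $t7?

-4

$t2=7
$t7=2
$t4=3
$t7=2-3=-1
$t2=7&63=7
$t4=3-1=2
cmp $t4, 0  (cmp 2,0)
bgt again: taken
$t7=(-1)-2=-3
$t2=7&63=7
$t4=2-1=1
cmp $t4, 0  (cmp 1,0)
bgt again: taken
$t7=(-3)-1=-4
$t2=7&63=7
$t4=1-1=0
cmp $t4, 0  (cmp 0,0)
bgt again: not taken
$t2=(-4)*(-4)=16
halt.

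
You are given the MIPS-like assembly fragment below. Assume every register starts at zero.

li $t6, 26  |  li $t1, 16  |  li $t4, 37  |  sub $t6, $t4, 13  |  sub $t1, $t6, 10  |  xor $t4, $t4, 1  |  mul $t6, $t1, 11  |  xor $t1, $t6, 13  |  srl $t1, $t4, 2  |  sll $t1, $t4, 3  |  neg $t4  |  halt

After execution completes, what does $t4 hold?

-36

after li $t6, 26: $t6=26
after li $t1, 16: $t1=16
after li $t4, 37: $t4=37
after sub $t6, $t4, 13: $t6=37-13=24
after sub $t1, $t6, 10: $t1=24-10=14
after xor $t4, $t4, 1: $t4=37^1=36
after mul $t6, $t1, 11: $t6=14*11=154
after xor $t1, $t6, 13: $t1=154^13=151
after srl $t1, $t4, 2: $t1=36>>2=9
after sll $t1, $t4, 3: $t1=36<<3=288
after neg $t4: $t4=-(36)=-36
halt.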